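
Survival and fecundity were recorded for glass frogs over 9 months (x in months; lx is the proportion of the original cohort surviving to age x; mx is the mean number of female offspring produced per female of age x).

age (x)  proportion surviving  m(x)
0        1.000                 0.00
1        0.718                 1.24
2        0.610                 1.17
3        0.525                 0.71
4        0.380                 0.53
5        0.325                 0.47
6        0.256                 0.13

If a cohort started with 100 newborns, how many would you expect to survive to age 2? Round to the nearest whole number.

61

Expected survivors = N0 · l_2 = 100 × 0.610 = 61 → 61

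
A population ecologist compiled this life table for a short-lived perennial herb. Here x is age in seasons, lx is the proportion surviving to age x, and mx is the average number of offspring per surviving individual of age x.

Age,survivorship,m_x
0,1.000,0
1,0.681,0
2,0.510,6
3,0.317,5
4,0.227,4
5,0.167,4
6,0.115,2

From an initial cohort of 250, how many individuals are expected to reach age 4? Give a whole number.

Expected survivors = N0 · l_4 = 250 × 0.227 = 56.75 → 57

57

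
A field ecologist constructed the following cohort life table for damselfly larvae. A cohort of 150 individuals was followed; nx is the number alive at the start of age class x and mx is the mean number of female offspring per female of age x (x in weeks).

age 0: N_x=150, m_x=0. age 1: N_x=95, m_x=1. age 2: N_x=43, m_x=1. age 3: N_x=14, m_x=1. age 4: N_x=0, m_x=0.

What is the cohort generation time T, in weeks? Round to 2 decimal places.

1.47

lx = nx/n0 = nx/150: 1, 0.63333…, 0.28667…, 0.09333…, 0
lx·mx: 0, 0.633333…, 0.286667…, 0.093333…, 0 → R0 = 1.013333…
x·lx·mx: 0, 0.633333…, 0.573333…, 0.28…, 0 → Σ = 1.486667…
T = 1.486667… / 1.013333… = 1.467105… → 1.47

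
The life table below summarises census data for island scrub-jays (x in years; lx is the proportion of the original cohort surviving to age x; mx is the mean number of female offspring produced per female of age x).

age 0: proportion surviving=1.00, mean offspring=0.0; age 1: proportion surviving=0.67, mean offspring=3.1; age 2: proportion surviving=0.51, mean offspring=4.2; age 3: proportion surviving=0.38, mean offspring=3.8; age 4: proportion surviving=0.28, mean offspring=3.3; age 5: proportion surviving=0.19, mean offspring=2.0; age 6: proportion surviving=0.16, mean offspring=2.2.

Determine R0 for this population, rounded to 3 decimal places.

lx·mx by age: 0, 2.077, 2.142, 1.444, 0.924, 0.38, 0.352
R0 = Σ lx·mx = 7.319 → 7.319

7.319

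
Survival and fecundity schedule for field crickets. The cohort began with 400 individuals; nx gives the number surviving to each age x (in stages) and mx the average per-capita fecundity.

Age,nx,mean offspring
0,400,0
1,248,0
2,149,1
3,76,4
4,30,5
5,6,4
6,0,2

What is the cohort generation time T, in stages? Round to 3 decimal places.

lx = nx/n0 = nx/400: 1, 0.62, 0.3725, 0.19, 0.075, 0.015, 0
lx·mx: 0, 0, 0.3725, 0.76, 0.375, 0.06, 0 → R0 = 1.5675
x·lx·mx: 0, 0, 0.745, 2.28, 1.5, 0.3, 0 → Σ = 4.825
T = 4.825 / 1.5675 = 3.07815… → 3.078

3.078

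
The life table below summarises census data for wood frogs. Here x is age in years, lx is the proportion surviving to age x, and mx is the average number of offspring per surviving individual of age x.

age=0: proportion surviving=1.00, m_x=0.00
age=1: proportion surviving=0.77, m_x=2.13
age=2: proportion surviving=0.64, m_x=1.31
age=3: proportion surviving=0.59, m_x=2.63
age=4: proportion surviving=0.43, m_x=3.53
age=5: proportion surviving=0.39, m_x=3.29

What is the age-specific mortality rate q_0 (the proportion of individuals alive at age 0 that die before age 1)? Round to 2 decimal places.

0.23

q_0 = (l_0 − l_1) / l_0 = (1 − 0.77) / 1
     = 0.23 / 1 = 0.23 → 0.23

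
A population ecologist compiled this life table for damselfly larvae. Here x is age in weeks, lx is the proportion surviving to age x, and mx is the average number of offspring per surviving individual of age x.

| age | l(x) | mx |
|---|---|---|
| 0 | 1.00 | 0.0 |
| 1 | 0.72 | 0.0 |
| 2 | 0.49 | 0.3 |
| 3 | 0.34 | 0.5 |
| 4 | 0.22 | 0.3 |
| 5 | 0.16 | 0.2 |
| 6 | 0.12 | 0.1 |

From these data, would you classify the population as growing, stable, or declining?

declining

R0 = Σ lx·mx = 0 + 0 + 0.147 + 0.17 + 0.066 + 0.032 + 0.012 = 0.427
R0 < 1, so the population is declining.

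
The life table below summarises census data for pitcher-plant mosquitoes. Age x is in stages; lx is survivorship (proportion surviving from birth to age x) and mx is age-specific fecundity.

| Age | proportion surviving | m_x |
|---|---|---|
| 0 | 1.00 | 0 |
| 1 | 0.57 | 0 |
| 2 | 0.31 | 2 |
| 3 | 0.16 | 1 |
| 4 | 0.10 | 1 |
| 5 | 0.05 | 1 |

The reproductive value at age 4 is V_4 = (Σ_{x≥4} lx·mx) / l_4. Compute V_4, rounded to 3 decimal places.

1.500

lx·mx for x ≥ 4: 0.1, 0.05 → sum = 0.15
V_4 = 0.15 / l_4 = 0.15 / 0.1 = 1.5 → 1.500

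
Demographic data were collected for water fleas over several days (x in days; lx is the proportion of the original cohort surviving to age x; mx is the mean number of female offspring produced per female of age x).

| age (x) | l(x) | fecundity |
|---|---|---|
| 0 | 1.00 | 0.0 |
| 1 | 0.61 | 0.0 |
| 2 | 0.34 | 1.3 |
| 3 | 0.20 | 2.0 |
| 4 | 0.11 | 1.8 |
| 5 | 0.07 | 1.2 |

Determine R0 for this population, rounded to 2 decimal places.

1.12

lx·mx by age: 0, 0, 0.442, 0.4, 0.198, 0.084
R0 = Σ lx·mx = 1.124 → 1.12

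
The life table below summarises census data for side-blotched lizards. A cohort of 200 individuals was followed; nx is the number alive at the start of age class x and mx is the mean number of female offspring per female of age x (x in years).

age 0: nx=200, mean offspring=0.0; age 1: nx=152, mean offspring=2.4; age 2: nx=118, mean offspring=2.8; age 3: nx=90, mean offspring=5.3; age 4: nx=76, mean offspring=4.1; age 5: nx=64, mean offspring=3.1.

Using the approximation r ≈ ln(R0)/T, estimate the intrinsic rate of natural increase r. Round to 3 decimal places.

0.763

lx = nx/n0 = nx/200: 1, 0.76, 0.59, 0.45, 0.38, 0.32
R0 = Σ lx·mx = 0 + 1.824 + 1.652 + 2.385 + 1.558 + 0.992 = 8.411
Σ x·lx·mx = 23.475; T = 23.475/8.411 = 2.79099…
r ≈ ln(R0)/T = ln(8.411)/2.79099… = 0.76301… → 0.763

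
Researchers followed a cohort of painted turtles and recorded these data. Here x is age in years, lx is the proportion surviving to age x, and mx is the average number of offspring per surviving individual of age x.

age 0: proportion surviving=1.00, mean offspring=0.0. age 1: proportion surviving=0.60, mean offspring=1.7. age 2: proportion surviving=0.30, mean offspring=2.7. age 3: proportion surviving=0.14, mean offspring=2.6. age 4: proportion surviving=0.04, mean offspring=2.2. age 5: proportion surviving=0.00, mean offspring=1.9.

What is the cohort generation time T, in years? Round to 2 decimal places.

1.79

lx·mx: 0, 1.02, 0.81, 0.364, 0.088, 0 → R0 = 2.282
x·lx·mx: 0, 1.02, 1.62, 1.092, 0.352, 0 → Σ = 4.084
T = 4.084 / 2.282 = 1.789658… → 1.79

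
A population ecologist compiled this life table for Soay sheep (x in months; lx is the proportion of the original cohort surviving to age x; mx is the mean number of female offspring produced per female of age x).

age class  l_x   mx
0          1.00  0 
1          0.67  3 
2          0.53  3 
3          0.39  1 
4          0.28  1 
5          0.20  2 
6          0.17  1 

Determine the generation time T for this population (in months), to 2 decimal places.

lx·mx: 0, 2.01, 1.59, 0.39, 0.28, 0.4, 0.17 → R0 = 4.84
x·lx·mx: 0, 2.01, 3.18, 1.17, 1.12, 2, 1.02 → Σ = 10.5
T = 10.5 / 4.84 = 2.169421… → 2.17

2.17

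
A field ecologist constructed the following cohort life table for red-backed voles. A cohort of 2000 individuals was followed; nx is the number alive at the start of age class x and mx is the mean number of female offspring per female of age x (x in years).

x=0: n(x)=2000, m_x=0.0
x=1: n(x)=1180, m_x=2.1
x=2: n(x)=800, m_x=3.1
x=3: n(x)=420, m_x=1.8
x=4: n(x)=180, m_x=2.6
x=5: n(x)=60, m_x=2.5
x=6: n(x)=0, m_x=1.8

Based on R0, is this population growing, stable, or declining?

lx = nx/n0 = nx/2000: 1, 0.59, 0.4, 0.21, 0.09, 0.03, 0
R0 = Σ lx·mx = 0 + 1.239 + 1.24 + 0.378 + 0.234 + 0.075 + 0 = 3.166
R0 > 1, so the population is growing.

growing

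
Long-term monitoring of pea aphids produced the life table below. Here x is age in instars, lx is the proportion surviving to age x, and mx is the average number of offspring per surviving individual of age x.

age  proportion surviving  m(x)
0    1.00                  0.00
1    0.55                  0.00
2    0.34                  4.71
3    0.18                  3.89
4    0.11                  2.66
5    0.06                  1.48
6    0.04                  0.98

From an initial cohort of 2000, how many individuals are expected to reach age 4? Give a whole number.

Expected survivors = N0 · l_4 = 2000 × 0.11 = 220 → 220

220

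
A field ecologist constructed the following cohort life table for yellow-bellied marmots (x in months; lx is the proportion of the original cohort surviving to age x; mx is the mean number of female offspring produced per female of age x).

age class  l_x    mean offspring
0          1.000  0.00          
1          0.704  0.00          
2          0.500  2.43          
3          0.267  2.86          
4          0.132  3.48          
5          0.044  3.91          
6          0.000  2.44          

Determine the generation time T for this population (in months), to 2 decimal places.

2.84

lx·mx: 0, 0, 1.215, 0.76362, 0.45936, 0.17204, 0 → R0 = 2.61002
x·lx·mx: 0, 0, 2.43, 2.29086, 1.83744, 0.8602, 0 → Σ = 7.4185
T = 7.4185 / 2.61002 = 2.842315… → 2.84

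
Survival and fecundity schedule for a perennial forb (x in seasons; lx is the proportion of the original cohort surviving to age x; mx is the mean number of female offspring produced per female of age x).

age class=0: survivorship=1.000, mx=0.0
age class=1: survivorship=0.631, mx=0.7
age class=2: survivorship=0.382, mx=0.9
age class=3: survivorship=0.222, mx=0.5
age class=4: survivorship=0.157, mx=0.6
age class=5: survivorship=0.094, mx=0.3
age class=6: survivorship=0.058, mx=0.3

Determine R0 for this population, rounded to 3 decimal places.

1.036

lx·mx by age: 0, 0.4417, 0.3438, 0.111, 0.0942, 0.0282, 0.0174
R0 = Σ lx·mx = 1.0363 → 1.036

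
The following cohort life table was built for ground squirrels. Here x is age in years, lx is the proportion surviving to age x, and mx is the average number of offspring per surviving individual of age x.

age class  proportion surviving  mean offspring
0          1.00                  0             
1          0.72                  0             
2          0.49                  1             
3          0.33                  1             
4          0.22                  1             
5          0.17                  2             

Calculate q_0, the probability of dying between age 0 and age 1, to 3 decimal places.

0.280

q_0 = (l_0 − l_1) / l_0 = (1 − 0.72) / 1
     = 0.28 / 1 = 0.28 → 0.280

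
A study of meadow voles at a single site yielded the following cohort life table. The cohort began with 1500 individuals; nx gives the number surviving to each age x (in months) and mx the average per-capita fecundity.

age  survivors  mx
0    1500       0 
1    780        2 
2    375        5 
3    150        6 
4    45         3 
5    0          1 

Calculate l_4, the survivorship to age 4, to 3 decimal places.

l_4 = n_4/n_0 = 45/1500 = 0.03 → 0.030

0.030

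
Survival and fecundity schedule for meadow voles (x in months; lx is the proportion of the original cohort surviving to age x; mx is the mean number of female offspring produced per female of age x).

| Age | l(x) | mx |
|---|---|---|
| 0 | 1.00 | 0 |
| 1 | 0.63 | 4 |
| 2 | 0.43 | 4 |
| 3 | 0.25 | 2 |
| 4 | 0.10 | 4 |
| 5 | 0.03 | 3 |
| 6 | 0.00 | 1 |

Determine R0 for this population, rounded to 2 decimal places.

lx·mx by age: 0, 2.52, 1.72, 0.5, 0.4, 0.09, 0
R0 = Σ lx·mx = 5.23 → 5.23

5.23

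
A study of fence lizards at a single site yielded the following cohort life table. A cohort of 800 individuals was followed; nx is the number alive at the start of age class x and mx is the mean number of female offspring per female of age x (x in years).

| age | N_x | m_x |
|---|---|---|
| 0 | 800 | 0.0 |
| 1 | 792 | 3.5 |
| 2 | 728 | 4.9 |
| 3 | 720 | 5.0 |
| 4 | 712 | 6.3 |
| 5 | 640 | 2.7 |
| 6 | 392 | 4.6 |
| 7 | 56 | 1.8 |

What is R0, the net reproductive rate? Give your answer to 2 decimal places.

22.57

lx = nx/n0 = nx/800: 1, 0.99, 0.91, 0.9, 0.89, 0.8, 0.49, 0.07
lx·mx by age: 0, 3.465, 4.459, 4.5, 5.607, 2.16, 2.254, 0.126
R0 = Σ lx·mx = 22.571 → 22.57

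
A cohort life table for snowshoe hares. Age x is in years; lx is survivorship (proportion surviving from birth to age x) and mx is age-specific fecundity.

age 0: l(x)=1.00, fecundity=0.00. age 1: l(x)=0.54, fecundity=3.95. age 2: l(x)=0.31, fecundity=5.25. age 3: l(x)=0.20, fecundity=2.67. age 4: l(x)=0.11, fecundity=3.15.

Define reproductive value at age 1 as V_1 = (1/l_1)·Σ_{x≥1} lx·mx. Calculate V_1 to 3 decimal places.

8.594

lx·mx for x ≥ 1: 2.133, 1.6275, 0.534, 0.3465 → sum = 4.641
V_1 = 4.641 / l_1 = 4.641 / 0.54 = 8.594444… → 8.594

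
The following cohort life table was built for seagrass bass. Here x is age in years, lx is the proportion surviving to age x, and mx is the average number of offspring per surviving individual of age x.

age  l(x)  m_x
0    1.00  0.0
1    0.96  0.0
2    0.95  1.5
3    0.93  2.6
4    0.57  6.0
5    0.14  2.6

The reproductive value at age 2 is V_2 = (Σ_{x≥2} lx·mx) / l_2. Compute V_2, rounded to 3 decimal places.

8.028

lx·mx for x ≥ 2: 1.425, 2.418, 3.42, 0.364 → sum = 7.627
V_2 = 7.627 / l_2 = 7.627 / 0.95 = 8.028421… → 8.028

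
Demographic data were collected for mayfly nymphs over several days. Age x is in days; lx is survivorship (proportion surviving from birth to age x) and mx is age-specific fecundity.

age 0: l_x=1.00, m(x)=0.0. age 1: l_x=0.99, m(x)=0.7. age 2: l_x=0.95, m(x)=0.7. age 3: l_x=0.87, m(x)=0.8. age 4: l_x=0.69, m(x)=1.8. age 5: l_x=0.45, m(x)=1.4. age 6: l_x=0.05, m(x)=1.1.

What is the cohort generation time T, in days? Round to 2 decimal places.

3.15

lx·mx: 0, 0.693, 0.665, 0.696, 1.242, 0.63, 0.055 → R0 = 3.981
x·lx·mx: 0, 0.693, 1.33, 2.088, 4.968, 3.15, 0.33 → Σ = 12.559
T = 12.559 / 3.981 = 3.154735… → 3.15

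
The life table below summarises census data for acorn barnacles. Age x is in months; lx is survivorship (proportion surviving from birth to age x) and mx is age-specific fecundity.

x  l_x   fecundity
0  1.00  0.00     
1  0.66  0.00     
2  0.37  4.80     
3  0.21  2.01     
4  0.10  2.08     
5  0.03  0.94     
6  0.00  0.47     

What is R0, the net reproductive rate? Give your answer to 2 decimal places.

2.43

lx·mx by age: 0, 0, 1.776, 0.4221, 0.208, 0.0282, 0
R0 = Σ lx·mx = 2.4343 → 2.43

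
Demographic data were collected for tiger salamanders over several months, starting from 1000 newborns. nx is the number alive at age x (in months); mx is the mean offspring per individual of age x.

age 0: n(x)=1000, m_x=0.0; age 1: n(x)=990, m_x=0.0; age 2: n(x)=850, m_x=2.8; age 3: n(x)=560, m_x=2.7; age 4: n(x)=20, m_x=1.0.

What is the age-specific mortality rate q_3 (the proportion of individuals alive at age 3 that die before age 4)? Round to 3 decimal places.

lx = nx/n0 = nx/1000: 1, 0.99, 0.85, 0.56, 0.02
q_3 = (l_3 − l_4) / l_3 = (0.56 − 0.02) / 0.56
     = 0.54 / 0.56 = 0.964286… → 0.964

0.964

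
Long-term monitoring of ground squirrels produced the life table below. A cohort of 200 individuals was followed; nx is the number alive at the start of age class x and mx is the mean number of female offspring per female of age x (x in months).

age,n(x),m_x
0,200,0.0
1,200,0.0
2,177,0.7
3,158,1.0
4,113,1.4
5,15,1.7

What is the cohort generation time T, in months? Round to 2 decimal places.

lx = nx/n0 = nx/200: 1, 1, 0.885, 0.79, 0.565, 0.075
lx·mx: 0, 0, 0.6195, 0.79, 0.791, 0.1275 → R0 = 2.328
x·lx·mx: 0, 0, 1.239, 2.37, 3.164, 0.6375 → Σ = 7.4105
T = 7.4105 / 2.328 = 3.183204… → 3.18

3.18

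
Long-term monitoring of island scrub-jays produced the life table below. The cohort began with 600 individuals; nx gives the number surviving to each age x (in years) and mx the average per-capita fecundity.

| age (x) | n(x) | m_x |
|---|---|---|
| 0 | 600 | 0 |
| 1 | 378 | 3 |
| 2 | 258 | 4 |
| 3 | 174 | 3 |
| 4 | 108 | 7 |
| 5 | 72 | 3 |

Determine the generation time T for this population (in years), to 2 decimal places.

lx = nx/n0 = nx/600: 1, 0.63, 0.43, 0.29, 0.18, 0.12
lx·mx: 0, 1.89, 1.72, 0.87, 1.26, 0.36 → R0 = 6.1
x·lx·mx: 0, 1.89, 3.44, 2.61, 5.04, 1.8 → Σ = 14.78
T = 14.78 / 6.1 = 2.422951… → 2.42

2.42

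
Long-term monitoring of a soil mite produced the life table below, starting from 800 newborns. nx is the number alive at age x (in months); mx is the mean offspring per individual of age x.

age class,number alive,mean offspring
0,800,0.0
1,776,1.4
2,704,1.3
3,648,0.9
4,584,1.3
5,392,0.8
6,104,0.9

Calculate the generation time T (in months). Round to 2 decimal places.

lx = nx/n0 = nx/800: 1, 0.97, 0.88, 0.81, 0.73, 0.49, 0.13
lx·mx: 0, 1.358, 1.144, 0.729, 0.949, 0.392, 0.117 → R0 = 4.689
x·lx·mx: 0, 1.358, 2.288, 2.187, 3.796, 1.96, 0.702 → Σ = 12.291
T = 12.291 / 4.689 = 2.621241… → 2.62

2.62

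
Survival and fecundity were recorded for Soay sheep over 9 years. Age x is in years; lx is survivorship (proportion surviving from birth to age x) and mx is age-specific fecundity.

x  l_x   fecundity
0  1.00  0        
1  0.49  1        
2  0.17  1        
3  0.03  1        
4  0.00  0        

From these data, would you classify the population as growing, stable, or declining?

R0 = Σ lx·mx = 0 + 0.49 + 0.17 + 0.03 + 0 = 0.69
R0 < 1, so the population is declining.

declining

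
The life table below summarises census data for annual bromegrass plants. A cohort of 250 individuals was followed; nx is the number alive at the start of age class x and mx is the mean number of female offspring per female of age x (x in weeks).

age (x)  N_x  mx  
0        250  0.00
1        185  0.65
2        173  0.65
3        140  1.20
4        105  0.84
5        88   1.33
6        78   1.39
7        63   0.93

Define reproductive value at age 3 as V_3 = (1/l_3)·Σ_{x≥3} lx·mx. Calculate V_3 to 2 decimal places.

lx = nx/n0 = nx/250: 1, 0.74, 0.692, 0.56, 0.42, 0.352, 0.312, 0.252
lx·mx for x ≥ 3: 0.672, 0.3528, 0.46816, 0.43368, 0.23436 → sum = 2.161
V_3 = 2.161 / l_3 = 2.161 / 0.56 = 3.858929… → 3.86

3.86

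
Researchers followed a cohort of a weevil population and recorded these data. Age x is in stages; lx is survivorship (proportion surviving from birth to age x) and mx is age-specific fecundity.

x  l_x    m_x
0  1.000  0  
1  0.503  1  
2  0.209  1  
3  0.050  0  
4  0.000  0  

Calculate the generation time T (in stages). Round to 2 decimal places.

1.29

lx·mx: 0, 0.503, 0.209, 0, 0 → R0 = 0.712
x·lx·mx: 0, 0.503, 0.418, 0, 0 → Σ = 0.921
T = 0.921 / 0.712 = 1.293539… → 1.29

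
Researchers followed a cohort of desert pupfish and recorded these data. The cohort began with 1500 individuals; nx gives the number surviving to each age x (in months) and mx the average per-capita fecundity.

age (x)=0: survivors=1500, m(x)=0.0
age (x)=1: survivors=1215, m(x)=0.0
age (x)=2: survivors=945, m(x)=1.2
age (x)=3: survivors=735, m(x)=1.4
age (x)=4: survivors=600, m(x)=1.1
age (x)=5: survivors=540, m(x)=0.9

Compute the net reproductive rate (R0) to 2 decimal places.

2.21

lx = nx/n0 = nx/1500: 1, 0.81, 0.63, 0.49, 0.4, 0.36
lx·mx by age: 0, 0, 0.756, 0.686, 0.44, 0.324
R0 = Σ lx·mx = 2.206 → 2.21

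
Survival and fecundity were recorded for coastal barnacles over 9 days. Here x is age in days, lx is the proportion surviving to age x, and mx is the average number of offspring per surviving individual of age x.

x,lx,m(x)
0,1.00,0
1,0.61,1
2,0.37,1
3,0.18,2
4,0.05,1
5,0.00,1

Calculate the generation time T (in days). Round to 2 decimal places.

1.89

lx·mx: 0, 0.61, 0.37, 0.36, 0.05, 0 → R0 = 1.39
x·lx·mx: 0, 0.61, 0.74, 1.08, 0.2, 0 → Σ = 2.63
T = 2.63 / 1.39 = 1.892086… → 1.89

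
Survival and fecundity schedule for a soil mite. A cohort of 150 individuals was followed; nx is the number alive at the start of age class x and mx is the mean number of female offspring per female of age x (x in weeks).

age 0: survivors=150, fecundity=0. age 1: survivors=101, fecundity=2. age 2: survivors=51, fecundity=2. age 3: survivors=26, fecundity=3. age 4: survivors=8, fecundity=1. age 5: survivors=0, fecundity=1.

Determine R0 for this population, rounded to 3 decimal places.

2.600

lx = nx/n0 = nx/150: 1, 0.67333…, 0.34, 0.17333…, 0.05333…, 0
lx·mx by age: 0, 1.346667…, 0.68, 0.52…, 0.053333…, 0
R0 = Σ lx·mx = 2.6… → 2.600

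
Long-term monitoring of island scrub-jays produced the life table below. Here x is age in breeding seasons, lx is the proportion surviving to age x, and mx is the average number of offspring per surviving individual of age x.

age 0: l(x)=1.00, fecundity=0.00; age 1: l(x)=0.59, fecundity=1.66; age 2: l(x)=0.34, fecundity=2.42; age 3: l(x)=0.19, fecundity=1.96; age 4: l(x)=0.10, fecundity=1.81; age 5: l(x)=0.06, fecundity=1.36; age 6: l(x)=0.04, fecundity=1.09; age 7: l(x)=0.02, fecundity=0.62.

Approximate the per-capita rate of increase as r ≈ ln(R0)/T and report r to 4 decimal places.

R0 = Σ lx·mx = 0 + 0.9794 + 0.8228 + 0.3724 + 0.181 + 0.0816 + 0.0436 + 0.0124 = 2.4932
Σ x·lx·mx = 5.2226; T = 5.2226/2.4932 = 2.09474…
r ≈ ln(R0)/T = ln(2.4932)/2.09474… = 0.436125… → 0.4361

0.4361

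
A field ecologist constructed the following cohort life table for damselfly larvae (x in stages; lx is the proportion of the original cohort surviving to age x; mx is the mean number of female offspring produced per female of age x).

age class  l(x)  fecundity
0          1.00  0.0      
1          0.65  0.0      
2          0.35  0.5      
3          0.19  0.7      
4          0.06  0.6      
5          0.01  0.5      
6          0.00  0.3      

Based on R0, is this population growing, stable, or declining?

declining

R0 = Σ lx·mx = 0 + 0 + 0.175 + 0.133 + 0.036 + 0.005 + 0 = 0.349
R0 < 1, so the population is declining.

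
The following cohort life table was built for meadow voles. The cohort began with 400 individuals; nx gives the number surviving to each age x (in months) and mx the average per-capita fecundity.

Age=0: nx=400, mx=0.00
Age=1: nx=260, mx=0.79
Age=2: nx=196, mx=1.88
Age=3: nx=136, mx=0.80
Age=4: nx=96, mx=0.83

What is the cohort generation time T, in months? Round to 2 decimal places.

2.08

lx = nx/n0 = nx/400: 1, 0.65, 0.49, 0.34, 0.24
lx·mx: 0, 0.5135, 0.9212, 0.272, 0.1992 → R0 = 1.9059
x·lx·mx: 0, 0.5135, 1.8424, 0.816, 0.7968 → Σ = 3.9687
T = 3.9687 / 1.9059 = 2.082323… → 2.08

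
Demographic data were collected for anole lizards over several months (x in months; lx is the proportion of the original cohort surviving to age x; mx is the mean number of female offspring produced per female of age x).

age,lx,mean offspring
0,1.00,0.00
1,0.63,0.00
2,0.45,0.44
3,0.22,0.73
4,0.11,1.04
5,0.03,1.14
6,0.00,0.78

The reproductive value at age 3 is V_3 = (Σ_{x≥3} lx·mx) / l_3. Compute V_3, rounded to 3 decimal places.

lx·mx for x ≥ 3: 0.1606, 0.1144, 0.0342, 0 → sum = 0.3092
V_3 = 0.3092 / l_3 = 0.3092 / 0.22 = 1.405455… → 1.405

1.405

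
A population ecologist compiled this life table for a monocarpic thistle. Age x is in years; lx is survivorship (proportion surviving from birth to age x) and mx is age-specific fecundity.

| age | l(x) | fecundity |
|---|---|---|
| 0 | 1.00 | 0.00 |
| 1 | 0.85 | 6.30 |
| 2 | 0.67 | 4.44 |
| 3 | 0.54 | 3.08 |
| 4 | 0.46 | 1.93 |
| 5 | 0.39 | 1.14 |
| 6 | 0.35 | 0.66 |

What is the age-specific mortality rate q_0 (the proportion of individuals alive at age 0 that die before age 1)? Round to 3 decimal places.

q_0 = (l_0 − l_1) / l_0 = (1 − 0.85) / 1
     = 0.15 / 1 = 0.15 → 0.150

0.150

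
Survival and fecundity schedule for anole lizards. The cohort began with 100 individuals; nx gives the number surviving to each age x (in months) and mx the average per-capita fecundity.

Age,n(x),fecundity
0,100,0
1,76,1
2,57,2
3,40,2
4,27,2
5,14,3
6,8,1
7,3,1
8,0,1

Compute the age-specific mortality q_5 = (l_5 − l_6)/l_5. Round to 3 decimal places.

lx = nx/n0 = nx/100: 1, 0.76, 0.57, 0.4, 0.27, 0.14, 0.08, 0.03, 0
q_5 = (l_5 − l_6) / l_5 = (0.14 − 0.08) / 0.14
     = 0.06 / 0.14 = 0.428571… → 0.429

0.429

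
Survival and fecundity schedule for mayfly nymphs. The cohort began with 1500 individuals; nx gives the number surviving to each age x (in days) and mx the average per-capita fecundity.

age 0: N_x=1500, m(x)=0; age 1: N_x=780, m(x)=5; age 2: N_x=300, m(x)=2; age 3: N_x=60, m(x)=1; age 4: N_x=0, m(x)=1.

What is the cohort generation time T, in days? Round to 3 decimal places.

lx = nx/n0 = nx/1500: 1, 0.52, 0.2, 0.04, 0
lx·mx: 0, 2.6, 0.4, 0.04, 0 → R0 = 3.04
x·lx·mx: 0, 2.6, 0.8, 0.12, 0 → Σ = 3.52
T = 3.52 / 3.04 = 1.157895… → 1.158

1.158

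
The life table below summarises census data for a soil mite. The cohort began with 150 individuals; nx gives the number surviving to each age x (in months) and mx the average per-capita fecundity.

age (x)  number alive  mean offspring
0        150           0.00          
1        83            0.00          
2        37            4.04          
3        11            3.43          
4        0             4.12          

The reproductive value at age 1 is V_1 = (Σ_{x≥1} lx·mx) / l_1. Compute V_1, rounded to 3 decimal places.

lx = nx/n0 = nx/150: 1, 0.55333…, 0.24667…, 0.07333…, 0
lx·mx for x ≥ 1: 0, 0.996533…, 0.251533…, 0 → sum = 1.248067…
V_1 = 1.248067… / l_1 = 1.248067… / 0.553333… = 2.255542… → 2.256

2.256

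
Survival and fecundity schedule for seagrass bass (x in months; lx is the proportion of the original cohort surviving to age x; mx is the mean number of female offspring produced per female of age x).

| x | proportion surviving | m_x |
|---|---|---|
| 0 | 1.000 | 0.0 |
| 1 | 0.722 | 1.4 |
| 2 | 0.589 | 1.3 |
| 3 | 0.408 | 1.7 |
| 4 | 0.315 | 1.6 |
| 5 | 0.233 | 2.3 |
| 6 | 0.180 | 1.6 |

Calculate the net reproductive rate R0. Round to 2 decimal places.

3.80

lx·mx by age: 0, 1.0108, 0.7657, 0.6936, 0.504, 0.5359, 0.288
R0 = Σ lx·mx = 3.798 → 3.80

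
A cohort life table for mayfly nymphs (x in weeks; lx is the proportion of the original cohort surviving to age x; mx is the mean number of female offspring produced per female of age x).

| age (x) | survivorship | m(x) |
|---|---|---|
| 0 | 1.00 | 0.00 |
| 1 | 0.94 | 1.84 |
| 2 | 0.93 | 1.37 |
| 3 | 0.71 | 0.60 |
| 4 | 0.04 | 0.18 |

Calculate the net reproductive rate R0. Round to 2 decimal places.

lx·mx by age: 0, 1.7296, 1.2741, 0.426, 0.0072
R0 = Σ lx·mx = 3.4369 → 3.44

3.44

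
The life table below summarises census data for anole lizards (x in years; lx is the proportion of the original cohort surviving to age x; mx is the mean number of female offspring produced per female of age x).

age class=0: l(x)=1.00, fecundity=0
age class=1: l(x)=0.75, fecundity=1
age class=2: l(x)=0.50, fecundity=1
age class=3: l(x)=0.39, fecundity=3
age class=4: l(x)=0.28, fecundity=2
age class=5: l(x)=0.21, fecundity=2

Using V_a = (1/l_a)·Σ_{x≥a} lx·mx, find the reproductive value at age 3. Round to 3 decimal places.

5.513

lx·mx for x ≥ 3: 1.17, 0.56, 0.42 → sum = 2.15
V_3 = 2.15 / l_3 = 2.15 / 0.39 = 5.512821… → 5.513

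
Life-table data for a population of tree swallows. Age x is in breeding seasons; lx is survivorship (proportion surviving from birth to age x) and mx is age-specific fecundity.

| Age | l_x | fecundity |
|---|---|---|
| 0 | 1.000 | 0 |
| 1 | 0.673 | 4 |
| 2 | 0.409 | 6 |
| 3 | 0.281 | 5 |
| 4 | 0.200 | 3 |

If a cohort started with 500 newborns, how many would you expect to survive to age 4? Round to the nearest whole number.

Expected survivors = N0 · l_4 = 500 × 0.200 = 100 → 100

100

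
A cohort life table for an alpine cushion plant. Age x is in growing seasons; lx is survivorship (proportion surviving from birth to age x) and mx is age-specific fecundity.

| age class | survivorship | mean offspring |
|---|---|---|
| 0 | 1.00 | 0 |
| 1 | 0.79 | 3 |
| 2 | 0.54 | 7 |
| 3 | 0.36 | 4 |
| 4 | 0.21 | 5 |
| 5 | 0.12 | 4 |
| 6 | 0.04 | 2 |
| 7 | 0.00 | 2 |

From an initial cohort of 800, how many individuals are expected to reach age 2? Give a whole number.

432

Expected survivors = N0 · l_2 = 800 × 0.54 = 432 → 432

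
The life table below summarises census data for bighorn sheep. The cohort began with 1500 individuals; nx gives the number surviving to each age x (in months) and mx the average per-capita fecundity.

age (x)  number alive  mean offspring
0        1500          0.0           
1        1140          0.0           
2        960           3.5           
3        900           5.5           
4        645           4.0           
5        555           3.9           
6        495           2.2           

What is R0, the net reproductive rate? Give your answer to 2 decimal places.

lx = nx/n0 = nx/1500: 1, 0.76, 0.64, 0.6, 0.43, 0.37, 0.33
lx·mx by age: 0, 0, 2.24, 3.3, 1.72, 1.443, 0.726
R0 = Σ lx·mx = 9.429 → 9.43

9.43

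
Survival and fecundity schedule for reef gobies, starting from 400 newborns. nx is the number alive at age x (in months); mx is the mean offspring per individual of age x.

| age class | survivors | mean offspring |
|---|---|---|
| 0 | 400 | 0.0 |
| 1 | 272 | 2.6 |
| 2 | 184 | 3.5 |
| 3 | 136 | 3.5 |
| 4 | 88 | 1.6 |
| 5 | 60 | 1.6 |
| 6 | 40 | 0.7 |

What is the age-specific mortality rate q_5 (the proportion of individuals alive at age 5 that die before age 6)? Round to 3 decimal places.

lx = nx/n0 = nx/400: 1, 0.68, 0.46, 0.34, 0.22, 0.15, 0.1
q_5 = (l_5 − l_6) / l_5 = (0.15 − 0.1) / 0.15
     = 0.05 / 0.15 = 0.333333… → 0.333

0.333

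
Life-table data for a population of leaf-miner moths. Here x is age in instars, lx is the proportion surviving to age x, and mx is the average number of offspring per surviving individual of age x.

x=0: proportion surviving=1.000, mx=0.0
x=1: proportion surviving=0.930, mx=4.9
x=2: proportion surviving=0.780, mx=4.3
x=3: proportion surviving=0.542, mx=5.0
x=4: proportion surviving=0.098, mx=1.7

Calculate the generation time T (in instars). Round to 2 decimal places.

lx·mx: 0, 4.557, 3.354, 2.71, 0.1666 → R0 = 10.7876
x·lx·mx: 0, 4.557, 6.708, 8.13, 0.6664 → Σ = 20.0614
T = 20.0614 / 10.7876 = 1.859672… → 1.86

1.86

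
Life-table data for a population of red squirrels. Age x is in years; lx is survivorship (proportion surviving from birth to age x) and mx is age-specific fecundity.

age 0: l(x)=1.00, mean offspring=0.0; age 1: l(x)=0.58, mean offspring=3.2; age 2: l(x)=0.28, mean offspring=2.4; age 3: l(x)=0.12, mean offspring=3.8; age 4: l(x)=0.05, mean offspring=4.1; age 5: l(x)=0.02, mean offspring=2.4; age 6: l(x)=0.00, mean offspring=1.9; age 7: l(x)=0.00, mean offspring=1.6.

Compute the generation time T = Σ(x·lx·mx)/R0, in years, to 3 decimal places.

lx·mx: 0, 1.856, 0.672, 0.456, 0.205, 0.048, 0, 0 → R0 = 3.237
x·lx·mx: 0, 1.856, 1.344, 1.368, 0.82, 0.24, 0, 0 → Σ = 5.628
T = 5.628 / 3.237 = 1.738647… → 1.739

1.739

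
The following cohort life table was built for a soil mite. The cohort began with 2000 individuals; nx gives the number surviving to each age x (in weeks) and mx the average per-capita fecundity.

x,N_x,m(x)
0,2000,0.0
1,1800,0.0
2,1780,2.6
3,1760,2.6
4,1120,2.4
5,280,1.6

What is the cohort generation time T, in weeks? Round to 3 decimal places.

lx = nx/n0 = nx/2000: 1, 0.9, 0.89, 0.88, 0.56, 0.14
lx·mx: 0, 0, 2.314, 2.288, 1.344, 0.224 → R0 = 6.17
x·lx·mx: 0, 0, 4.628, 6.864, 5.376, 1.12 → Σ = 17.988
T = 17.988 / 6.17 = 2.915397… → 2.915

2.915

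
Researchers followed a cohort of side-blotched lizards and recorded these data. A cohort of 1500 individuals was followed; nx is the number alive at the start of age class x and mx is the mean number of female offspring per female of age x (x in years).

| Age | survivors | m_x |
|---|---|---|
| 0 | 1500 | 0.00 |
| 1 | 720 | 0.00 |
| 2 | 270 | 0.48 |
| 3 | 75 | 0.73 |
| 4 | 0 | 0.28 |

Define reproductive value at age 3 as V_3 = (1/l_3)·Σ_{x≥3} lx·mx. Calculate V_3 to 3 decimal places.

lx = nx/n0 = nx/1500: 1, 0.48, 0.18, 0.05, 0
lx·mx for x ≥ 3: 0.0365, 0 → sum = 0.0365
V_3 = 0.0365 / l_3 = 0.0365 / 0.05 = 0.73 → 0.730

0.730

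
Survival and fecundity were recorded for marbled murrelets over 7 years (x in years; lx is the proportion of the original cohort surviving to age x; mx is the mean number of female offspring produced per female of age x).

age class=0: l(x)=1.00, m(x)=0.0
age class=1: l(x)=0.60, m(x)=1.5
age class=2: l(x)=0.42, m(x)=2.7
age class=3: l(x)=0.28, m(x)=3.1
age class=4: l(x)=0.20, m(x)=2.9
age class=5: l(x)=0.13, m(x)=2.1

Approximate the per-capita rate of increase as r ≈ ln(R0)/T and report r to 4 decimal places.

0.5253

R0 = Σ lx·mx = 0 + 0.9 + 1.134 + 0.868 + 0.58 + 0.273 = 3.755
Σ x·lx·mx = 9.457; T = 9.457/3.755 = 2.51851…
r ≈ ln(R0)/T = ln(3.755)/2.51851… = 0.525346… → 0.5253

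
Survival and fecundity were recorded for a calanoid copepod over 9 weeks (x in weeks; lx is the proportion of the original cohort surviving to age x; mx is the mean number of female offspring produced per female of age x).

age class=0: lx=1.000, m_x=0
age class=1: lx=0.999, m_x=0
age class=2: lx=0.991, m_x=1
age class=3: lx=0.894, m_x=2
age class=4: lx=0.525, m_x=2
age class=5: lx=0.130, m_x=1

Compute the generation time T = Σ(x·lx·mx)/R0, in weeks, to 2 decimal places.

lx·mx: 0, 0, 0.991, 1.788, 1.05, 0.13 → R0 = 3.959
x·lx·mx: 0, 0, 1.982, 5.364, 4.2, 0.65 → Σ = 12.196
T = 12.196 / 3.959 = 3.080576… → 3.08

3.08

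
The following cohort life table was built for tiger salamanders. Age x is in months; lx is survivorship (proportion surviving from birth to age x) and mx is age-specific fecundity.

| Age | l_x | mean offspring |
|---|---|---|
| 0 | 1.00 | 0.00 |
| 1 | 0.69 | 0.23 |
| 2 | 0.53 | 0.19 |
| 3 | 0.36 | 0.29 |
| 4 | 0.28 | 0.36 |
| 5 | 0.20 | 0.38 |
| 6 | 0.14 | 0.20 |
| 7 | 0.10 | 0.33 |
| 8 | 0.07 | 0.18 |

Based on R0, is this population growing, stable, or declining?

declining

R0 = Σ lx·mx = 0 + 0.1587 + 0.1007 + 0.1044 + 0.1008 + 0.076 + 0.028 + 0.033 + 0.0126 = 0.6142
R0 < 1, so the population is declining.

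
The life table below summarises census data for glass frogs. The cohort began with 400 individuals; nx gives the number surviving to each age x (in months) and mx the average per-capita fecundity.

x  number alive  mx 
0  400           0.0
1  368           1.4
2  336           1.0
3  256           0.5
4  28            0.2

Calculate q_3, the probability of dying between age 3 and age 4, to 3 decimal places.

0.891

lx = nx/n0 = nx/400: 1, 0.92, 0.84, 0.64, 0.07
q_3 = (l_3 − l_4) / l_3 = (0.64 − 0.07) / 0.64
     = 0.57 / 0.64 = 0.890625 → 0.891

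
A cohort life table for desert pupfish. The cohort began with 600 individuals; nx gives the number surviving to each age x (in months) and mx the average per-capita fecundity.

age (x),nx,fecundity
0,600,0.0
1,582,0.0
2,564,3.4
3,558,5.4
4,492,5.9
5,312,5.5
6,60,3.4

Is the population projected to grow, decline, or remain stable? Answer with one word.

lx = nx/n0 = nx/600: 1, 0.97, 0.94, 0.93, 0.82, 0.52, 0.1
R0 = Σ lx·mx = 0 + 0 + 3.196 + 5.022 + 4.838 + 2.86 + 0.34 = 16.256
R0 > 1, so the population is growing.

growing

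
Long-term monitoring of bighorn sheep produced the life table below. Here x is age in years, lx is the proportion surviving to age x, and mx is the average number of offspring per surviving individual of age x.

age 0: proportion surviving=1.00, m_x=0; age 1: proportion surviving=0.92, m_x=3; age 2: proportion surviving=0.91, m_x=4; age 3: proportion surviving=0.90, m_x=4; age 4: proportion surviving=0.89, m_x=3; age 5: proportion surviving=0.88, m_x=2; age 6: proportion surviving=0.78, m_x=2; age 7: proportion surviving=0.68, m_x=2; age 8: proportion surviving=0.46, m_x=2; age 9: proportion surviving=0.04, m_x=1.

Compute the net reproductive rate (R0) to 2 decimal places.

lx·mx by age: 0, 2.76, 3.64, 3.6, 2.67, 1.76, 1.56, 1.36, 0.92, 0.04
R0 = Σ lx·mx = 18.31 → 18.31

18.31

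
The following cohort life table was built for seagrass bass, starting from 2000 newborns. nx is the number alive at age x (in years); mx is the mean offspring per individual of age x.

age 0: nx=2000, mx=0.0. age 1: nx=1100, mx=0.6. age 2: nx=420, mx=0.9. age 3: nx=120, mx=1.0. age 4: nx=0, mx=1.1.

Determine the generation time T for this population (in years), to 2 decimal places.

lx = nx/n0 = nx/2000: 1, 0.55, 0.21, 0.06, 0
lx·mx: 0, 0.33, 0.189, 0.06, 0 → R0 = 0.579
x·lx·mx: 0, 0.33, 0.378, 0.18, 0 → Σ = 0.888
T = 0.888 / 0.579 = 1.533679… → 1.53

1.53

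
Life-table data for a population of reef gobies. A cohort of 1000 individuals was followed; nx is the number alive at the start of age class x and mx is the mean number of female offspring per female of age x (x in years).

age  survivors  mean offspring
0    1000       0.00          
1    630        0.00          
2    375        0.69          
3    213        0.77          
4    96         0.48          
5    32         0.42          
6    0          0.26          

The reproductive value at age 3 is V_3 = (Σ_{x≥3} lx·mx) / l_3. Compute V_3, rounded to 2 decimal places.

lx = nx/n0 = nx/1000: 1, 0.63, 0.375, 0.213, 0.096, 0.032, 0
lx·mx for x ≥ 3: 0.16401, 0.04608, 0.01344, 0 → sum = 0.22353
V_3 = 0.22353 / l_3 = 0.22353 / 0.213 = 1.049437… → 1.05

1.05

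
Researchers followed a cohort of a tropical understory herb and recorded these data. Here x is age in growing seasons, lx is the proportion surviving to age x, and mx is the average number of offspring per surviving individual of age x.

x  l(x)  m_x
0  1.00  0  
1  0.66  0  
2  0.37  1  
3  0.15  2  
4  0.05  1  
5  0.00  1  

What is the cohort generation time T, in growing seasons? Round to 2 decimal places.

2.56

lx·mx: 0, 0, 0.37, 0.3, 0.05, 0 → R0 = 0.72
x·lx·mx: 0, 0, 0.74, 0.9, 0.2, 0 → Σ = 1.84
T = 1.84 / 0.72 = 2.555556… → 2.56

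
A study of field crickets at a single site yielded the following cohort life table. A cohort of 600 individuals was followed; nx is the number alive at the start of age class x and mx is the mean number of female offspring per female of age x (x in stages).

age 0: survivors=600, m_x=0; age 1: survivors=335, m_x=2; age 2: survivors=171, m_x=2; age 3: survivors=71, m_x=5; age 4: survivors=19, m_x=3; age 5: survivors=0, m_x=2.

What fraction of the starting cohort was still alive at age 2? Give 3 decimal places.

l_2 = n_2/n_0 = 171/600 = 0.285 → 0.285

0.285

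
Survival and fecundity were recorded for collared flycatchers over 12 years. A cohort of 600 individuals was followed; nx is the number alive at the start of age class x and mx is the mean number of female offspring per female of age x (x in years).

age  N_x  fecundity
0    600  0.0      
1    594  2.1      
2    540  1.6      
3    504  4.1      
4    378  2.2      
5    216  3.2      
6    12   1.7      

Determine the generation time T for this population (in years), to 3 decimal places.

lx = nx/n0 = nx/600: 1, 0.99, 0.9, 0.84, 0.63, 0.36, 0.02
lx·mx: 0, 2.079, 1.44, 3.444, 1.386, 1.152, 0.034 → R0 = 9.535
x·lx·mx: 0, 2.079, 2.88, 10.332, 5.544, 5.76, 0.204 → Σ = 26.799
T = 26.799 / 9.535 = 2.810593… → 2.811

2.811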